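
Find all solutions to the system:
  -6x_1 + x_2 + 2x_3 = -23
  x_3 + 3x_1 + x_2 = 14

infinitely many solutions

Row-reduce:
R1 ← R1 / (-6).
R2 ← R2 − 3·R1.
R2 ← R2 / (3/2).
R1 ← R1 + 1/6·R2.
Rank is 2 with 3 unknowns, leaving x_3 free.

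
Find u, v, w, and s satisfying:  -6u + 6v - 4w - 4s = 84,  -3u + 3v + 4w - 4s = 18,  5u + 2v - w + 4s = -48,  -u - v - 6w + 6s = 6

u = -6, v = 0, w = -6, s = -6

Row-reduce the augmented matrix:
R1 ← R1 / (-6).
R2 ← R2 + 3·R1.
R3 ← R3 − 5·R1.
R4 ← R4 + 1·R1.
Swap R2 and R3.
R2 ← R2 / (7).
R1 ← R1 + 1·R2.
R4 ← R4 + 2·R2.
R3 ← R3 / (6).
R1 ← R1 − 1/21·R3.
R2 ← R2 + 13/21·R3.
R4 ← R4 + 46/7·R3.
R4 ← R4 / (14/3).
R1 ← R1 − 7/9·R4.
R2 ← R2 + 1/9·R4.
R3 ← R3 + 1/3·R4.
Reading off the reduced rows gives u = -6, v = 0, w = -6, s = -6.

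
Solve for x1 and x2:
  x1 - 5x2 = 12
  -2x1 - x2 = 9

x1 = -3, x2 = -3

Row-reduce the augmented matrix:
R2 ← R2 + 2·R1.
R2 ← R2 / (-11).
R1 ← R1 + 5·R2.
Reading off the reduced rows gives x1 = -3, x2 = -3.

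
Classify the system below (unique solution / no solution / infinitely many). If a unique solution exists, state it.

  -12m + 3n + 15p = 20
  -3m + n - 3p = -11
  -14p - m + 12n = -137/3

Row-reduce the augmented matrix:
R1 ← R1 / (-12).
R2 ← R2 + 3·R1.
R3 ← R3 + 1·R1.
R2 ← R2 / (1/4).
R1 ← R1 + 1/4·R2.
R3 ← R3 − 47/4·R2.
R3 ← R3 / (302).
R1 ← R1 + 8·R3.
R2 ← R2 + 27·R3.
Reading off the reduced rows gives m = 1, n = -1, p = 7/3.

m = 1, n = -1, p = 7/3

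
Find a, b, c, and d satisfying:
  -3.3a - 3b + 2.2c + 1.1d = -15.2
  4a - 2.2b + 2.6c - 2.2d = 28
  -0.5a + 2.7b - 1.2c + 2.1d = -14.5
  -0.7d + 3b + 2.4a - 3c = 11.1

a = 5, b = -3, c = -2, d = -3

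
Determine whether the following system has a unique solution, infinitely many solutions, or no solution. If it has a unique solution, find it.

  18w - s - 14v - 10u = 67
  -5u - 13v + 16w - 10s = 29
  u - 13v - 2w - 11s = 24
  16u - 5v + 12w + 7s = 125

u = 3, v = -6, w = 1, s = 5

Row-reduce the augmented matrix:
R1 ← R1 / (-10).
R2 ← R2 + 5·R1.
R3 ← R3 − 1·R1.
R4 ← R4 − 16·R1.
R2 ← R2 / (-6).
R1 ← R1 − 7/5·R2.
R3 ← R3 + 72/5·R2.
R4 ← R4 + 137/5·R2.
R3 ← R3 / (-17).
R1 ← R1 + 1/6·R3.
R2 ← R2 + 7/6·R3.
R4 ← R4 − 53/6·R3.
R4 ← R4 / (2798/51).
R1 ← R1 + 569/255·R4.
R2 ← R2 − 199/255·R4.
R3 ← R3 + 117/170·R4.
Reading off the reduced rows gives u = 3, v = -6, w = 1, s = 5.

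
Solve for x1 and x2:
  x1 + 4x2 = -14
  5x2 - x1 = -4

x1 = -6, x2 = -2

Row-reduce the augmented matrix:
R2 ← R2 + 1·R1.
R2 ← R2 / (9).
R1 ← R1 − 4·R2.
Reading off the reduced rows gives x1 = -6, x2 = -2.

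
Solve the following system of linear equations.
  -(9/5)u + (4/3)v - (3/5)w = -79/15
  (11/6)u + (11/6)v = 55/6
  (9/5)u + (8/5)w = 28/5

u = 4, v = 1, w = -1

Row-reduce the augmented matrix:
R1 ← R1 / (-9/5).
R2 ← R2 − 11/6·R1.
R3 ← R3 − 9/5·R1.
R2 ← R2 / (517/162).
R1 ← R1 + 20/27·R2.
R3 ← R3 − 4/3·R2.
R3 ← R3 / (59/47).
R1 ← R1 − 9/47·R3.
R2 ← R2 + 9/47·R3.
Reading off the reduced rows gives u = 4, v = 1, w = -1.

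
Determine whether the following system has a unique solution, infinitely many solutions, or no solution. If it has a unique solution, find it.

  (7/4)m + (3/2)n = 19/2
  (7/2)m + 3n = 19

infinitely many solutions

Row-reduce:
R1 ← R1 / (7/4).
R2 ← R2 − 7/2·R1.
Rank is 1 with 2 unknowns, leaving n free.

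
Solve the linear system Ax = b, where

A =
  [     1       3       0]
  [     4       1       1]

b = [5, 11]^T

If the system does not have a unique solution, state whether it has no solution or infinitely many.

Row-reduce:
R2 ← R2 − 4·R1.
R2 ← R2 / (-11).
R1 ← R1 − 3·R2.
Rank is 2 with 3 unknowns, leaving x_3 free.

infinitely many solutions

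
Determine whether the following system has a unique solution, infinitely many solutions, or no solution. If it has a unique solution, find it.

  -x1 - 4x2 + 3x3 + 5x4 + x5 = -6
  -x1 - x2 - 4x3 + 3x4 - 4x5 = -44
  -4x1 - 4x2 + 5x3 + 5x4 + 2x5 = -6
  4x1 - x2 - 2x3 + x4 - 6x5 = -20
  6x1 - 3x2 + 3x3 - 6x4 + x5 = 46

Row-reduce the augmented matrix:
R1 ← R1 / (-1).
R2 ← R2 + 1·R1.
R3 ← R3 + 4·R1.
R4 ← R4 − 4·R1.
R5 ← R5 − 6·R1.
R2 ← R2 / (3).
R1 ← R1 − 4·R2.
R3 ← R3 − 12·R2.
R4 ← R4 + 17·R2.
R5 ← R5 + 27·R2.
R3 ← R3 / (21).
R1 ← R1 − 19/3·R3.
R2 ← R2 + 7/3·R3.
R4 ← R4 + 89/3·R3.
R5 ← R5 + 42·R3.
R4 ← R4 / (-2/9).
R1 ← R1 + 2/9·R4.
R2 ← R2 + 13/9·R4.
R3 ← R3 + 1/3·R4.
R5 ← R5 + 8·R4.
R5 ← R5 / (1222/7).
R1 ← R1 − 36/7·R5.
R2 ← R2 − 451/14·R5.
R3 ← R3 − 115/14·R5.
R4 ← R4 − 309/14·R5.
Reading off the reduced rows gives x1 = 4, x2 = 2, x3 = 4, x4 = -2, x5 = 4.

x1 = 4, x2 = 2, x3 = 4, x4 = -2, x5 = 4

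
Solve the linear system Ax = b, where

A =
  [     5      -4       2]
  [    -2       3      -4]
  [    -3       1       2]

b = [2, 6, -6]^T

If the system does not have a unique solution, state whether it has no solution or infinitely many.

Row-reduce:
R1 ← R1 / (5).
R2 ← R2 + 2·R1.
R3 ← R3 + 3·R1.
R2 ← R2 / (7/5).
R1 ← R1 + 4/5·R2.
R3 ← R3 + 7/5·R2.
Row 3 reduces to 0 = 2, a contradiction. The system is inconsistent.

no solution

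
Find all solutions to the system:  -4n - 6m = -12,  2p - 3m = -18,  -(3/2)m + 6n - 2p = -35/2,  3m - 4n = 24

Row-reduce:
R1 ← R1 / (-6).
R2 ← R2 + 3·R1.
R3 ← R3 + 3/2·R1.
R4 ← R4 − 3·R1.
R2 ← R2 / (2).
R1 ← R1 − 2/3·R2.
R3 ← R3 − 7·R2.
R4 ← R4 + 6·R2.
R3 ← R3 / (-9).
R1 ← R1 + 2/3·R3.
R2 ← R2 − 1·R3.
R4 ← R4 − 6·R3.
Row 4 reduces to 0 = 1/3, a contradiction. The system is inconsistent.

no solution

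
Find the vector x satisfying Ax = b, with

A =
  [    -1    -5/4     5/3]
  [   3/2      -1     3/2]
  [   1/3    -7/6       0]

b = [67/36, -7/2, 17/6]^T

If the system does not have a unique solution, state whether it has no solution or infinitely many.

Row-reduce the augmented matrix:
R1 ← R1 / (-1).
R2 ← R2 − 3/2·R1.
R3 ← R3 − 1/3·R1.
R2 ← R2 / (-23/8).
R1 ← R1 − 5/4·R2.
R3 ← R3 + 19/12·R2.
R3 ← R3 / (-341/207).
R1 ← R1 − 5/69·R3.
R2 ← R2 + 32/23·R3.
Reading off the reduced rows gives x_1 = -2, x_2 = -3, x_3 = -7/3.

x_1 = -2, x_2 = -3, x_3 = -7/3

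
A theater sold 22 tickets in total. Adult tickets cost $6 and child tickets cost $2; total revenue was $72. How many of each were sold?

Let a = adult tickets, c = child tickets.
  a + c = 22
  2c + 6a = 72
Row-reduce the augmented matrix:
R2 ← R2 − 6·R1.
R2 ← R2 / (-4).
R1 ← R1 − 1·R2.
Reading off the reduced rows gives a = 7, c = 15.

adult tickets: 7, child tickets: 15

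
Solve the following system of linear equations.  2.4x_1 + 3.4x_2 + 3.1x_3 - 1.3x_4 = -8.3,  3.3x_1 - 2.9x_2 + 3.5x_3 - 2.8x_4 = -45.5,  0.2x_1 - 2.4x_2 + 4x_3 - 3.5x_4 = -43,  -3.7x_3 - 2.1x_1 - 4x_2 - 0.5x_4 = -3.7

x_1 = -2, x_2 = 4, x_3 = -3, x_4 = 6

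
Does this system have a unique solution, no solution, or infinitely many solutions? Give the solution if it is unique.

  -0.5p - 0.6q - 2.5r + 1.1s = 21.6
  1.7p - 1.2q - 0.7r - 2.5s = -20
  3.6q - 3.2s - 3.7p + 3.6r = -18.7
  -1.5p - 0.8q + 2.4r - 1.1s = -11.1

p = -5, q = 0, r = -5, s = 6

Row-reduce the augmented matrix:
R1 ← R1 / (-1/2).
R2 ← R2 − 17/10·R1.
R3 ← R3 + 37/10·R1.
R4 ← R4 + 3/2·R1.
R2 ← R2 / (-81/25).
R1 ← R1 − 6/5·R2.
R3 ← R3 − 201/25·R2.
R4 ← R4 − 1·R2.
R3 ← R3 / (-197/270).
R1 ← R1 − 43/27·R3.
R2 ← R2 − 230/81·R3.
R4 ← R4 − 5719/810·R3.
R4 ← R4 / (-496301/5910).
R1 ← R1 + 3896/197·R4.
R2 ← R2 + 19231/591·R4.
R3 ← R3 − 2231/197·R4.
Reading off the reduced rows gives p = -5, q = 0, r = -5, s = 6.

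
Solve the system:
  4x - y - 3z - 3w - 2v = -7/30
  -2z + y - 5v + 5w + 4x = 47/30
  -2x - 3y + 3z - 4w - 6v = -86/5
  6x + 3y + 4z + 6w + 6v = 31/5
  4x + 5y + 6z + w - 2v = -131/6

x = 0, y = -8/5, z = -2, w = 3/2, v = 5/3

Row-reduce the augmented matrix:
R1 ← R1 / (4).
R2 ← R2 − 4·R1.
R3 ← R3 + 2·R1.
R4 ← R4 − 6·R1.
R5 ← R5 − 4·R1.
R2 ← R2 / (2).
R1 ← R1 + 1/4·R2.
R3 ← R3 + 7/2·R2.
R4 ← R4 − 9/2·R2.
R5 ← R5 − 6·R2.
R3 ← R3 / (13/4).
R1 ← R1 + 5/8·R3.
R2 ← R2 − 1/2·R3.
R4 ← R4 − 25/4·R3.
R5 ← R5 − 6·R3.
R4 ← R4 / (-310/13).
R1 ← R1 − 49/26·R4.
R2 ← R2 − 35/13·R4.
R3 ← R3 − 34/13·R4.
R5 ← R5 + 464/13·R4.
R5 ← R5 / (-4219/155).
R1 ← R1 + 77/620·R5.
R2 ← R2 − 299/62·R5.
R3 ← R3 − 84/155·R5.
R4 ← R4 + 511/310·R5.
Reading off the reduced rows gives x = 0, y = -8/5, z = -2, w = 3/2, v = 5/3.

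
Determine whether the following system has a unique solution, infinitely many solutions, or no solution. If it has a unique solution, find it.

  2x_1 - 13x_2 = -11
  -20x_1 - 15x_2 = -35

Row-reduce the augmented matrix:
R1 ← R1 / (2).
R2 ← R2 + 20·R1.
R2 ← R2 / (-145).
R1 ← R1 + 13/2·R2.
Reading off the reduced rows gives x_1 = 1, x_2 = 1.

x_1 = 1, x_2 = 1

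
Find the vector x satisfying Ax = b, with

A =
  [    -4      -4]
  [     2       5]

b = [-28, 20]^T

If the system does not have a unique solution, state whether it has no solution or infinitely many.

Row-reduce the augmented matrix:
R1 ← R1 / (-4).
R2 ← R2 − 2·R1.
R2 ← R2 / (3).
R1 ← R1 − 1·R2.
Reading off the reduced rows gives x_1 = 5, x_2 = 2.

x_1 = 5, x_2 = 2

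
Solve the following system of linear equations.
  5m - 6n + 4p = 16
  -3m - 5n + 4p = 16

infinitely many solutions

Row-reduce:
R1 ← R1 / (5).
R2 ← R2 + 3·R1.
R2 ← R2 / (-43/5).
R1 ← R1 + 6/5·R2.
Rank is 2 with 3 unknowns, leaving p free.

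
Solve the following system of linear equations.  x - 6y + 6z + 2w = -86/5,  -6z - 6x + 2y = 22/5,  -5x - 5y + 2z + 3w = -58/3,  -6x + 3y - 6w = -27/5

x = 2, y = 1/5, z = -8/3, w = -1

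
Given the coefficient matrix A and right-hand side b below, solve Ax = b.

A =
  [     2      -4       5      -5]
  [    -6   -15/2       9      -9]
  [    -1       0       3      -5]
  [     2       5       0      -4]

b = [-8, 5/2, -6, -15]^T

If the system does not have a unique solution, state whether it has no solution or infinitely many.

Row-reduce:
R1 ← R1 / (2).
R2 ← R2 + 6·R1.
R3 ← R3 + 1·R1.
R4 ← R4 − 2·R1.
R2 ← R2 / (-39/2).
R1 ← R1 + 2·R2.
R3 ← R3 + 2·R2.
R4 ← R4 − 9·R2.
R3 ← R3 / (79/26).
R1 ← R1 − 1/26·R3.
R2 ← R2 + 16/13·R3.
R4 ← R4 − 79/13·R3.
Row 4 reduces to 0 = -4/3, a contradiction. The system is inconsistent.

no solution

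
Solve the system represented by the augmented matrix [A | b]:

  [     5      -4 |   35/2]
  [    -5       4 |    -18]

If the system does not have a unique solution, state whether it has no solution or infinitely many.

Row-reduce:
R1 ← R1 / (5).
R2 ← R2 + 5·R1.
Row 2 reduces to 0 = -1/2, a contradiction. The system is inconsistent.

no solution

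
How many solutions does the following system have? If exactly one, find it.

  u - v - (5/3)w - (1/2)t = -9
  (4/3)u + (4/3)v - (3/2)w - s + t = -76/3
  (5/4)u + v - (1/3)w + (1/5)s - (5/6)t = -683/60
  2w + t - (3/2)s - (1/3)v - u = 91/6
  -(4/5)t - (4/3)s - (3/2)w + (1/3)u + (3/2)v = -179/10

u = -5, v = -5, w = 6, s = 1, t = -2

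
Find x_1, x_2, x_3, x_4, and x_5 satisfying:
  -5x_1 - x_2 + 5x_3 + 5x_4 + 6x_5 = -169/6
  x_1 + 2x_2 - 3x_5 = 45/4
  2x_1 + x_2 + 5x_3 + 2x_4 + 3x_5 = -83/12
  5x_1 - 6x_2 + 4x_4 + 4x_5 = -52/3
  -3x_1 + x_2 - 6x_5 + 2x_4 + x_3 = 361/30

Row-reduce the augmented matrix:
R1 ← R1 / (-5).
R2 ← R2 − 1·R1.
R3 ← R3 − 2·R1.
R4 ← R4 − 5·R1.
R5 ← R5 + 3·R1.
R2 ← R2 / (9/5).
R1 ← R1 − 1/5·R2.
R3 ← R3 − 3/5·R2.
R4 ← R4 + 7·R2.
R5 ← R5 − 8/5·R2.
R3 ← R3 / (20/3).
R1 ← R1 + 10/9·R3.
R2 ← R2 − 5/9·R3.
R4 ← R4 − 80/9·R3.
R5 ← R5 + 26/9·R3.
R4 ← R4 / (8).
R1 ← R1 + 1/2·R4.
R2 ← R2 − 1/4·R4.
R3 ← R3 − 11/20·R4.
R5 ← R5 + 3/10·R4.
R5 ← R5 / (-447/80).
R1 ← R1 + 5/16·R5.
R2 ← R2 + 43/32·R5.
R3 ← R3 − 199/160·R5.
R4 ← R4 + 5/8·R5.
Reading off the reduced rows gives x_1 = 1, x_2 = 1, x_3 = 1/5, x_4 = -4/3, x_5 = -11/4.

x_1 = 1, x_2 = 1, x_3 = 1/5, x_4 = -4/3, x_5 = -11/4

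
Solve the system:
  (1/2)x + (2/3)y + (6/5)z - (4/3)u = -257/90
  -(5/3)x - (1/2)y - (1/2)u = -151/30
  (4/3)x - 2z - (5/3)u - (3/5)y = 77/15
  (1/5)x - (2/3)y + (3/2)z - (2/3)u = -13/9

Row-reduce the augmented matrix:
R1 ← R1 / (1/2).
R2 ← R2 + 5/3·R1.
R3 ← R3 − 4/3·R1.
R4 ← R4 − 1/5·R1.
R2 ← R2 / (31/18).
R1 ← R1 − 4/3·R2.
R3 ← R3 + 107/45·R2.
R4 ← R4 + 14/15·R2.
R3 ← R3 / (10/31).
R1 ← R1 + 108/155·R3.
R2 ← R2 − 72/31·R3.
R4 ← R4 − 4941/1550·R3.
R4 ← R4 / (28738/625).
R1 ← R1 + 1188/125·R4.
R2 ← R2 − 817/25·R4.
R3 ← R3 + 1148/75·R4.
Reading off the reduced rows gives x = 3, y = -4/3, z = -4/3, u = 7/5.

x = 3, y = -4/3, z = -4/3, u = 7/5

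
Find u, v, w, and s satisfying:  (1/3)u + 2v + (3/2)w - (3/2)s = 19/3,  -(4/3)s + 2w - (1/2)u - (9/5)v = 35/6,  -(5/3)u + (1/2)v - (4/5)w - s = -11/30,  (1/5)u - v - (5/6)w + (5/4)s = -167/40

Row-reduce the augmented matrix:
R1 ← R1 / (1/3).
R2 ← R2 + 1/2·R1.
R3 ← R3 + 5/3·R1.
R4 ← R4 − 1/5·R1.
R2 ← R2 / (6/5).
R1 ← R1 − 6·R2.
R3 ← R3 − 21/2·R2.
R4 ← R4 + 11/5·R2.
R3 ← R3 / (-2439/80).
R1 ← R1 + 67/4·R3.
R2 ← R2 − 85/24·R3.
R4 ← R4 − 727/120·R3.
R4 ← R4 / (53573/439020).
R1 ← R1 − 6296/7317·R4.
R2 ← R2 + 7270/21951·R4.
R3 ← R3 + 5485/7317·R4.
Reading off the reduced rows gives u = 1, v = 0, w = 3/2, s = -5/2.

u = 1, v = 0, w = 3/2, s = -5/2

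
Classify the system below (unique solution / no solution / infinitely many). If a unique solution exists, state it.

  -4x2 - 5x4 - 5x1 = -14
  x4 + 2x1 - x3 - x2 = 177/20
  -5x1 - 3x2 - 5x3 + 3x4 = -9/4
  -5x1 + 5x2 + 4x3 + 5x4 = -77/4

Row-reduce the augmented matrix:
R1 ← R1 / (-5).
R2 ← R2 − 2·R1.
R3 ← R3 + 5·R1.
R4 ← R4 + 5·R1.
R2 ← R2 / (-13/5).
R1 ← R1 − 4/5·R2.
R3 ← R3 − 1·R2.
R4 ← R4 − 9·R2.
R3 ← R3 / (-70/13).
R1 ← R1 + 4/13·R3.
R2 ← R2 − 5/13·R3.
R4 ← R4 − 7/13·R3.
R4 ← R4 / (73/10).
R1 ← R1 − 9/35·R4.
R2 ← R2 − 13/14·R4.
R3 ← R3 + 99/70·R4.
Reading off the reduced rows gives x1 = 14/5, x2 = -5/4, x3 = -1, x4 = 1.

x1 = 14/5, x2 = -5/4, x3 = -1, x4 = 1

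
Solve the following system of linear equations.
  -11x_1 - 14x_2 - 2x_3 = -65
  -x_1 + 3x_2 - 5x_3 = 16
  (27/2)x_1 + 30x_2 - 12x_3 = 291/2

infinitely many solutions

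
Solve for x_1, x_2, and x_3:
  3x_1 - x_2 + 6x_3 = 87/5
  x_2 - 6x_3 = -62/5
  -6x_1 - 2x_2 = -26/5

Row-reduce the augmented matrix:
R1 ← R1 / (3).
R3 ← R3 + 6·R1.
R1 ← R1 + 1/3·R2.
R3 ← R3 + 4·R2.
R3 ← R3 / (-12).
R2 ← R2 + 6·R3.
Reading off the reduced rows gives x_1 = 5/3, x_2 = -12/5, x_3 = 5/3.

x_1 = 5/3, x_2 = -12/5, x_3 = 5/3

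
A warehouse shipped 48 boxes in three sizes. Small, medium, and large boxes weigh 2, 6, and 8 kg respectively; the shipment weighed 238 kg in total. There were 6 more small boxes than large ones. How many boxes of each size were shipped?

Let s = small boxes, m = medium boxes, l = large boxes.
  s + m + l = 48
  2s + 6m + 8l = 238
  s - l = 6
Row-reduce the augmented matrix:
R2 ← R2 − 2·R1.
R3 ← R3 − 1·R1.
R2 ← R2 / (4).
R1 ← R1 − 1·R2.
R3 ← R3 + 1·R2.
R3 ← R3 / (-1/2).
R1 ← R1 + 1/2·R3.
R2 ← R2 − 3/2·R3.
Reading off the reduced rows gives s = 19, m = 16, l = 13.

small boxes: 19, medium boxes: 16, large boxes: 13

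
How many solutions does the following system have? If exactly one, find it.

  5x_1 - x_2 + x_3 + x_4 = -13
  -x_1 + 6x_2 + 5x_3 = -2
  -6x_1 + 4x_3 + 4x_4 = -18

infinitely many solutions

Row-reduce:
R1 ← R1 / (5).
R2 ← R2 + 1·R1.
R3 ← R3 + 6·R1.
R2 ← R2 / (29/5).
R1 ← R1 + 1/5·R2.
R3 ← R3 + 6/5·R2.
R3 ← R3 / (182/29).
R1 ← R1 − 11/29·R3.
R2 ← R2 − 26/29·R3.
Rank is 3 with 4 unknowns, leaving x_4 free.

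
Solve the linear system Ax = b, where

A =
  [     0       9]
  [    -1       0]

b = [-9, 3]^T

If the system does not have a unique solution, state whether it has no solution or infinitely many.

x_1 = -3, x_2 = -1

Row-reduce the augmented matrix:
Swap R1 and R2.
R1 ← R1 / (-1).
R2 ← R2 / (9).
Reading off the reduced rows gives x_1 = -3, x_2 = -1.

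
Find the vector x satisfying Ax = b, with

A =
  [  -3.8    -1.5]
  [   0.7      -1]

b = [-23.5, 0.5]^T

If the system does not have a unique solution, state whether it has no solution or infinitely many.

Row-reduce the augmented matrix:
R1 ← R1 / (-19/5).
R2 ← R2 − 7/10·R1.
R2 ← R2 / (-97/76).
R1 ← R1 − 15/38·R2.
Reading off the reduced rows gives x_1 = 5, x_2 = 3.

x_1 = 5, x_2 = 3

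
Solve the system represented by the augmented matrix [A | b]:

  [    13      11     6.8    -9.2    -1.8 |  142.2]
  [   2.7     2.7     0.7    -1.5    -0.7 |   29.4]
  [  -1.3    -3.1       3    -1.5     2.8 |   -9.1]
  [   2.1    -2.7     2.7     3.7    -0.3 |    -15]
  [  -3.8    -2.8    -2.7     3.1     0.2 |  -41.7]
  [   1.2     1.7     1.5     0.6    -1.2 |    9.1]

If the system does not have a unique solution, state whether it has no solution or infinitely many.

x_1 = 5, x_2 = 5, x_3 = 0, x_4 = -3, x_5 = 3

Row-reduce the augmented matrix:
R1 ← R1 / (13).
R2 ← R2 − 27/10·R1.
R3 ← R3 + 13/10·R1.
R4 ← R4 − 21/10·R1.
R5 ← R5 + 19/5·R1.
R6 ← R6 − 6/5·R1.
R2 ← R2 / (27/65).
R1 ← R1 − 11/13·R2.
R3 ← R3 + 2·R2.
R4 ← R4 + 291/65·R2.
R5 ← R5 − 27/65·R2.
R6 ← R6 − 89/130·R2.
R3 ← R3 / (169/675).
R1 ← R1 − 533/270·R3.
R2 ← R2 + 463/270·R3.
R4 ← R4 + 1367/225·R3.
R6 ← R6 − 221/108·R3.
R4 ← R4 / (-1889/1690).
R1 ← R1 − 101/52·R4.
R2 ← R2 + 1379/676·R4.
R3 ← R3 + 597/338·R4.
R6 ← R6 − 2281/520·R4.
Swap R5 and R6.
R5 ← R5 / (2910993/37780).
R1 ← R1 − 114797/3778·R5.
R2 ← R2 + 127125/3778·R5.
R3 ← R3 + 57590/1889·R5.
R4 ← R4 + 37089/1889·R5.
R6 reduces to 0 = 0, so the extra equation is consistent.
Reading off the reduced rows gives x_1 = 5, x_2 = 5, x_3 = 0, x_4 = -3, x_5 = 3.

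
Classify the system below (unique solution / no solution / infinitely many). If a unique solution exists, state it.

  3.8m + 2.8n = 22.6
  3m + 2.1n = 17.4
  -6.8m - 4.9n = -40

m = 3, n = 4

Row-reduce the augmented matrix:
R1 ← R1 / (19/5).
R2 ← R2 − 3·R1.
R3 ← R3 + 34/5·R1.
R2 ← R2 / (-21/190).
R1 ← R1 − 14/19·R2.
R3 ← R3 − 21/190·R2.
R3 reduces to 0 = 0, so the extra equation is consistent.
Reading off the reduced rows gives m = 3, n = 4.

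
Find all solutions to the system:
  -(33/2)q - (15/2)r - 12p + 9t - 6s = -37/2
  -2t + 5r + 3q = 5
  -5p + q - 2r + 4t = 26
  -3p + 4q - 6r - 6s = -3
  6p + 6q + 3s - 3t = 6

Row-reduce:
R1 ← R1 / (-12).
R3 ← R3 + 5·R1.
R4 ← R4 + 3·R1.
R5 ← R5 − 6·R1.
R2 ← R2 / (3).
R1 ← R1 − 11/8·R2.
R3 ← R3 − 63/8·R2.
R4 ← R4 − 65/8·R2.
R5 ← R5 + 9/4·R2.
R3 ← R3 / (-12).
R1 ← R1 + 5/3·R3.
R2 ← R2 − 5/3·R3.
R4 ← R4 + 53/3·R3.
R4 ← R4 / (-589/72).
R1 ← R1 − 11/72·R4.
R2 ← R2 − 25/72·R4.
R3 ← R3 + 5/24·R4.
Row 5 reduces to 0 = 1/2, a contradiction. The system is inconsistent.

no solution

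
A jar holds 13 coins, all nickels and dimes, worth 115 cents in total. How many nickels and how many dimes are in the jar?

Let n = nickels, d = dimes.
  n + d = 13
  5n + 10d = 115
From equation 1: n = 13 − d.
Substitute into equation 2 and solve: d = 10.
Then n = 3.

nickels: 3, dimes: 10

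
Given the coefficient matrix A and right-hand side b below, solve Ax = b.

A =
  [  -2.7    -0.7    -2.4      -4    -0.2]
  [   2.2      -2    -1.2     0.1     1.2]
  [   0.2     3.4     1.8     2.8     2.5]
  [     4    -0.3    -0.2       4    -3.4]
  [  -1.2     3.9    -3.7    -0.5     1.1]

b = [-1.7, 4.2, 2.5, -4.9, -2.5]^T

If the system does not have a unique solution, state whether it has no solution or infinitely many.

Row-reduce the augmented matrix:
R1 ← R1 / (-27/10).
R2 ← R2 − 11/5·R1.
R3 ← R3 − 1/5·R1.
R4 ← R4 − 4·R1.
R5 ← R5 + 6/5·R1.
R2 ← R2 / (-347/135).
R1 ← R1 − 7/27·R2.
R3 ← R3 − 452/135·R2.
R4 ← R4 + 361/270·R2.
R5 ← R5 − 379/90·R2.
R3 ← R3 / (-4317/1735).
R1 ← R1 − 198/347·R3.
R2 ← R2 − 426/347·R3.
R4 ← R4 + 3668/1735·R3.
R5 ← R5 + 27077/3470·R3.
R4 ← R4 / (6255/5756).
R1 ← R1 − 2283/2878·R4.
R2 ← R2 − 1249/2878·R4.
R3 ← R3 − 932/1439·R4.
R5 ← R5 − 33263/28780·R4.
R5 ← R5 / (-732289/625500).
R1 ← R1 − 68071/10425·R5.
R2 ← R2 − 140189/31275·R5.
R3 ← R3 − 182983/62550·R5.
R4 ← R4 + 215708/31275·R5.
Reading off the reduced rows gives x_1 = 6, x_2 = 3, x_3 = 3, x_4 = -6, x_5 = 1.

x_1 = 6, x_2 = 3, x_3 = 3, x_4 = -6, x_5 = 1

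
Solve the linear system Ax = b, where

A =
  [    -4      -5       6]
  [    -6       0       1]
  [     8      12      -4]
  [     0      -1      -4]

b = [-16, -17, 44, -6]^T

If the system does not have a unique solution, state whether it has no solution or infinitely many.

Row-reduce the augmented matrix:
R1 ← R1 / (-4).
R2 ← R2 + 6·R1.
R3 ← R3 − 8·R1.
R2 ← R2 / (15/2).
R1 ← R1 − 5/4·R2.
R3 ← R3 − 2·R2.
R4 ← R4 + 1·R2.
R3 ← R3 / (152/15).
R1 ← R1 + 1/6·R3.
R2 ← R2 + 16/15·R3.
R4 ← R4 + 76/15·R3.
R4 reduces to 0 = 0, so the extra equation is consistent.
Reading off the reduced rows gives x_1 = 3, x_2 = 2, x_3 = 1.

x_1 = 3, x_2 = 2, x_3 = 1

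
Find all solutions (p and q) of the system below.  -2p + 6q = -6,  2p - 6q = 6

infinitely many solutions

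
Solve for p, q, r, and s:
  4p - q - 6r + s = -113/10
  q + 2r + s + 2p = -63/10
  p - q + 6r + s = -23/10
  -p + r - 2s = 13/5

p = -3, q = -1/2, r = 0, s = 1/5

Row-reduce the augmented matrix:
R1 ← R1 / (4).
R2 ← R2 − 2·R1.
R3 ← R3 − 1·R1.
R4 ← R4 + 1·R1.
R2 ← R2 / (3/2).
R1 ← R1 + 1/4·R2.
R3 ← R3 + 3/4·R2.
R4 ← R4 + 1/4·R2.
R3 ← R3 / (10).
R1 ← R1 + 2/3·R3.
R2 ← R2 − 10/3·R3.
R4 ← R4 − 1/3·R3.
R4 ← R4 / (-17/10).
R1 ← R1 − 2/5·R4.
R3 ← R3 − 1/10·R4.
Reading off the reduced rows gives p = -3, q = -1/2, r = 0, s = 1/5.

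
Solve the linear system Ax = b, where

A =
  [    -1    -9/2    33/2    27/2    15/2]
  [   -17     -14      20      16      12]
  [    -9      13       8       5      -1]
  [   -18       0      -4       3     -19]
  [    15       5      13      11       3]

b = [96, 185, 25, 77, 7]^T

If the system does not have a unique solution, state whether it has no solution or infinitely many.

infinitely many solutions

Row-reduce:
R1 ← R1 / (-1).
R2 ← R2 + 17·R1.
R3 ← R3 + 9·R1.
R4 ← R4 + 18·R1.
R5 ← R5 − 15·R1.
R2 ← R2 / (125/2).
R1 ← R1 − 9/2·R2.
R3 ← R3 − 107/2·R2.
R4 ← R4 − 81·R2.
R5 ← R5 + 125/2·R2.
R3 ← R3 / (10311/125).
R1 ← R1 − 282/125·R3.
R2 ← R2 + 521/125·R3.
R4 ← R4 − 4576/125·R3.
R4 ← R4 / (75185/10311).
R1 ← R1 − 206/3437·R4.
R2 ← R2 + 703/10311·R4.
R3 ← R3 − 8282/10311·R4.
Rank is 4 with 5 unknowns, leaving x_5 free.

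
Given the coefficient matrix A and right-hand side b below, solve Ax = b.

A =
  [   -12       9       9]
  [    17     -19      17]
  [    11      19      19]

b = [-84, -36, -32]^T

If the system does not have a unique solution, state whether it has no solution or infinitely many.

x_1 = 4, x_2 = 1, x_3 = -5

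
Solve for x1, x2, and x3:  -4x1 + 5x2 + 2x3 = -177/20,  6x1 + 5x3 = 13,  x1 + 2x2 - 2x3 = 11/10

Row-reduce the augmented matrix:
R1 ← R1 / (-4).
R2 ← R2 − 6·R1.
R3 ← R3 − 1·R1.
R2 ← R2 / (15/2).
R1 ← R1 + 5/4·R2.
R3 ← R3 − 13/4·R2.
R3 ← R3 / (-149/30).
R1 ← R1 − 5/6·R3.
R2 ← R2 − 16/15·R3.
Reading off the reduced rows gives x1 = 2, x2 = -1/4, x3 = 1/5.

x1 = 2, x2 = -1/4, x3 = 1/5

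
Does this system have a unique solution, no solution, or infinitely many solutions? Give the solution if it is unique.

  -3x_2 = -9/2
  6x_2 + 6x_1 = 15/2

x_1 = -1/4, x_2 = 3/2

Row-reduce the augmented matrix:
Swap R1 and R2.
R1 ← R1 / (6).
R2 ← R2 / (-3).
R1 ← R1 − 1·R2.
Reading off the reduced rows gives x_1 = -1/4, x_2 = 3/2.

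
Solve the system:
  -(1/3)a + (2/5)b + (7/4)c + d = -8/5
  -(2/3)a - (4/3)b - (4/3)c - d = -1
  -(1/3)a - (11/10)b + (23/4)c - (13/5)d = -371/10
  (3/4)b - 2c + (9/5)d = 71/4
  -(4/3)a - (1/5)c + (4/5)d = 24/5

a = 0, b = 1, c = -4, d = 5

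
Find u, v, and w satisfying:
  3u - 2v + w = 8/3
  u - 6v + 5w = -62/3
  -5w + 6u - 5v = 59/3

Row-reduce the augmented matrix:
R1 ← R1 / (3).
R2 ← R2 − 1·R1.
R3 ← R3 − 6·R1.
R2 ← R2 / (-16/3).
R1 ← R1 + 2/3·R2.
R3 ← R3 + 1·R2.
R3 ← R3 / (-63/8).
R1 ← R1 + 1/4·R3.
R2 ← R2 + 7/8·R3.
Reading off the reduced rows gives u = 3, v = 2, w = -7/3.

u = 3, v = 2, w = -7/3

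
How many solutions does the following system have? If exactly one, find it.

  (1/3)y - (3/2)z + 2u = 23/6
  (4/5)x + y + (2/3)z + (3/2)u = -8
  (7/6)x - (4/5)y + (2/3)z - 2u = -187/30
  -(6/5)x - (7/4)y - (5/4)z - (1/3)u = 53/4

Row-reduce the augmented matrix:
Swap R1 and R2.
R1 ← R1 / (4/5).
R3 ← R3 − 7/6·R1.
R4 ← R4 + 6/5·R1.
R2 ← R2 / (1/3).
R1 ← R1 − 5/4·R2.
R3 ← R3 + 271/120·R2.
R4 ← R4 + 1/4·R2.
R3 ← R3 / (-7537/720).
R1 ← R1 − 155/24·R3.
R2 ← R2 + 9/2·R3.
R4 ← R4 + 11/8·R3.
R4 ← R4 / (395581/180888).
R1 ← R1 − 1140/7537·R4.
R2 ← R2 − 29775/15074·R4.
R3 ← R3 + 6741/7537·R4.
Reading off the reduced rows gives x = -5, y = -2, z = -3, u = 0.

x = -5, y = -2, z = -3, u = 0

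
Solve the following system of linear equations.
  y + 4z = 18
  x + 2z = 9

infinitely many solutions

Row-reduce:
Swap R1 and R2.
Rank is 2 with 3 unknowns, leaving z free.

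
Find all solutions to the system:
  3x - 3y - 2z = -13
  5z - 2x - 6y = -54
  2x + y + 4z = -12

x = -1, y = 6, z = -4

Row-reduce the augmented matrix:
R1 ← R1 / (3).
R2 ← R2 + 2·R1.
R3 ← R3 − 2·R1.
R2 ← R2 / (-8).
R1 ← R1 + 1·R2.
R3 ← R3 − 3·R2.
R3 ← R3 / (161/24).
R1 ← R1 + 9/8·R3.
R2 ← R2 + 11/24·R3.
Reading off the reduced rows gives x = -1, y = 6, z = -4.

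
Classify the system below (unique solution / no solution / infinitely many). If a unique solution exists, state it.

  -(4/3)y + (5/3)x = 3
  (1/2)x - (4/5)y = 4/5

Row-reduce the augmented matrix:
R1 ← R1 / (5/3).
R2 ← R2 − 1/2·R1.
R2 ← R2 / (-2/5).
R1 ← R1 + 4/5·R2.
Reading off the reduced rows gives x = 2, y = 1/4.

x = 2, y = 1/4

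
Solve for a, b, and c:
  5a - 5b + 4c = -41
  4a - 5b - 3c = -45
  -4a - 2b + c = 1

Row-reduce the augmented matrix:
R1 ← R1 / (5).
R2 ← R2 − 4·R1.
R3 ← R3 + 4·R1.
R2 ← R2 / (-1).
R1 ← R1 + 1·R2.
R3 ← R3 + 6·R2.
R3 ← R3 / (207/5).
R1 ← R1 − 7·R3.
R2 ← R2 − 31/5·R3.
Reading off the reduced rows gives a = -3, b = 6, c = 1.

a = -3, b = 6, c = 1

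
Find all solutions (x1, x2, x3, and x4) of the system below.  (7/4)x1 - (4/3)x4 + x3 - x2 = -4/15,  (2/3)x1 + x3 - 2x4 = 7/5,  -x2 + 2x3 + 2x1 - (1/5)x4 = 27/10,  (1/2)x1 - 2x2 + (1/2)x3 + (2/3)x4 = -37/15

x1 = 0, x2 = 2, x3 = 12/5, x4 = 1/2

Row-reduce the augmented matrix:
R1 ← R1 / (7/4).
R2 ← R2 − 2/3·R1.
R3 ← R3 − 2·R1.
R4 ← R4 − 1/2·R1.
R2 ← R2 / (8/21).
R1 ← R1 + 4/7·R2.
R3 ← R3 − 1/7·R2.
R4 ← R4 + 12/7·R2.
R3 ← R3 / (5/8).
R1 ← R1 − 3/2·R3.
R2 ← R2 − 13/8·R3.
R4 ← R4 − 3·R3.
R4 ← R4 / (-1103/75).
R1 ← R1 + 188/25·R4.
R2 ← R2 + 661/75·R4.
R3 ← R3 − 226/75·R4.
Reading off the reduced rows gives x1 = 0, x2 = 2, x3 = 12/5, x4 = 1/2.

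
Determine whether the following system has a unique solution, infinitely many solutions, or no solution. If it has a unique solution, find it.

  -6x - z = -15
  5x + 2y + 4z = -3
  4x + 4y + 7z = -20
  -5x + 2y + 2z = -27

no solution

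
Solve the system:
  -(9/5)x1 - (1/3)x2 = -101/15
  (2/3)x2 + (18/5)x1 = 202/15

infinitely many solutions

Row-reduce:
R1 ← R1 / (-9/5).
R2 ← R2 − 18/5·R1.
Rank is 1 with 2 unknowns, leaving x2 free.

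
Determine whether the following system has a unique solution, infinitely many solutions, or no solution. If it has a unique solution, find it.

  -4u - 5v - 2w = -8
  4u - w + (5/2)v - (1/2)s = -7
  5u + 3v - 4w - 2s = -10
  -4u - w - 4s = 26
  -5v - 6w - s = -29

no solution

Row-reduce:
R1 ← R1 / (-4).
R2 ← R2 − 4·R1.
R3 ← R3 − 5·R1.
R4 ← R4 + 4·R1.
R2 ← R2 / (-5/2).
R1 ← R1 − 5/4·R2.
R3 ← R3 + 13/4·R2.
R4 ← R4 − 5·R2.
R5 ← R5 + 5·R2.
R3 ← R3 / (-13/5).
R1 ← R1 + 1·R3.
R2 ← R2 − 6/5·R3.
R4 ← R4 + 5·R3.
R4 ← R4 / (-125/52).
R1 ← R1 − 7/26·R4.
R2 ← R2 + 11/26·R4.
R3 ← R3 − 27/52·R4.
Row 5 reduces to 0 = 1, a contradiction. The system is inconsistent.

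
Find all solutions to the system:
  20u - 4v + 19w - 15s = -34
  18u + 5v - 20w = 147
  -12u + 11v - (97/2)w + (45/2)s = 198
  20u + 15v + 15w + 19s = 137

infinitely many solutions

Row-reduce:
R1 ← R1 / (20).
R2 ← R2 − 18·R1.
R3 ← R3 + 12·R1.
R4 ← R4 − 20·R1.
R2 ← R2 / (43/5).
R1 ← R1 + 1/5·R2.
R3 ← R3 − 43/5·R2.
R4 ← R4 − 19·R2.
Swap R3 and R4.
R3 ← R3 / (6705/86).
R1 ← R1 − 15/172·R3.
R2 ← R2 + 371/86·R3.
Rank is 3 with 4 unknowns, leaving s free.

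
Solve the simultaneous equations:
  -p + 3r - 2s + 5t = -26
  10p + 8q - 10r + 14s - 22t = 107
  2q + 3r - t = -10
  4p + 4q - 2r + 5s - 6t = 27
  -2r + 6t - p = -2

Row-reduce:
R1 ← R1 / (-1).
R2 ← R2 − 10·R1.
R4 ← R4 − 4·R1.
R5 ← R5 + 1·R1.
R2 ← R2 / (8).
R3 ← R3 − 2·R2.
R4 ← R4 − 4·R2.
R3 ← R3 / (-2).
R1 ← R1 + 3·R3.
R2 ← R2 − 5/2·R3.
R5 ← R5 + 5·R3.
Swap R4 and R5.
R4 ← R4 / (-7/4).
R1 ← R1 + 1/4·R4.
R2 ← R2 − 9/8·R4.
R3 ← R3 + 3/4·R4.
Row 5 reduces to 0 = -1/2, a contradiction. The system is inconsistent.

no solution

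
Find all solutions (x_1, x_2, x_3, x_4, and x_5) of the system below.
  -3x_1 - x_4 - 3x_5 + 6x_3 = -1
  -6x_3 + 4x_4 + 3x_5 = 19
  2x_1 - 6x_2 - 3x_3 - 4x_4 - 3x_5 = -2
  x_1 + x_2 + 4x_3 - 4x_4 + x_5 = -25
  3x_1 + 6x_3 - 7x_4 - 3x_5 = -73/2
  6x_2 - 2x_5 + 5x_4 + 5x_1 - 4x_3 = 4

no solution

Row-reduce:
R1 ← R1 / (-3).
R3 ← R3 − 2·R1.
R4 ← R4 − 1·R1.
R5 ← R5 − 3·R1.
R6 ← R6 − 5·R1.
Swap R2 and R3.
R2 ← R2 / (-6).
R4 ← R4 − 1·R2.
R6 ← R6 − 6·R2.
R3 ← R3 / (-6).
R1 ← R1 + 2·R3.
R2 ← R2 + 1/6·R3.
R4 ← R4 − 37/6·R3.
R5 ← R5 − 12·R3.
R6 ← R6 − 7·R3.
R4 ← R4 / (-1).
R1 ← R1 + 1·R4.
R2 ← R2 − 2/3·R4.
R3 ← R3 + 2/3·R4.
R6 ← R6 − 10/3·R4.
Swap R5 and R6.
R5 ← R5 / (-1).
R1 ← R1 + 9/4·R5.
R2 ← R2 − 9/4·R5.
R3 ← R3 + 2·R5.
R4 ← R4 + 9/4·R5.
Row 6 reduces to 0 = 1/2, a contradiction. The system is inconsistent.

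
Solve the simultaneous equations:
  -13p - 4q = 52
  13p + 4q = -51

Row-reduce:
R1 ← R1 / (-13).
R2 ← R2 − 13·R1.
Row 2 reduces to 0 = 1, a contradiction. The system is inconsistent.

no solution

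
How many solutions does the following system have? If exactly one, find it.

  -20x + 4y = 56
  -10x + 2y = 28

infinitely many solutions

Row-reduce:
R1 ← R1 / (-20).
R2 ← R2 + 10·R1.
Rank is 1 with 2 unknowns, leaving y free.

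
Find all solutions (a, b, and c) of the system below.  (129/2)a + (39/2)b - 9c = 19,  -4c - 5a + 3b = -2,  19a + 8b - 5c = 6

no solution

Row-reduce:
R1 ← R1 / (129/2).
R2 ← R2 + 5·R1.
R3 ← R3 − 19·R1.
R2 ← R2 / (194/43).
R1 ← R1 − 13/43·R2.
R3 ← R3 − 97/43·R2.
Row 3 reduces to 0 = 2/3, a contradiction. The system is inconsistent.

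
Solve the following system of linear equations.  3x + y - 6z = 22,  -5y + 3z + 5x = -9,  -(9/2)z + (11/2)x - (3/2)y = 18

Row-reduce:
R1 ← R1 / (3).
R2 ← R2 − 5·R1.
R3 ← R3 − 11/2·R1.
R2 ← R2 / (-20/3).
R1 ← R1 − 1/3·R2.
R3 ← R3 + 10/3·R2.
Row 3 reduces to 0 = 1/2, a contradiction. The system is inconsistent.

no solution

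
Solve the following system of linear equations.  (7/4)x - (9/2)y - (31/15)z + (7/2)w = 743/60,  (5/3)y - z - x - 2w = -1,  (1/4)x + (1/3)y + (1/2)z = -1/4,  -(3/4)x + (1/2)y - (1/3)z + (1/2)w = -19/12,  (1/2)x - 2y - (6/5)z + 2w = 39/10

no solution

Row-reduce:
R1 ← R1 / (7/4).
R2 ← R2 + 1·R1.
R3 ← R3 − 1/4·R1.
R4 ← R4 + 3/4·R1.
R5 ← R5 − 1/2·R1.
R2 ← R2 / (-19/21).
R1 ← R1 + 18/7·R2.
R3 ← R3 − 41/42·R2.
R4 ← R4 + 10/7·R2.
R5 ← R5 + 5/7·R2.
R3 ← R3 / (-148/95).
R1 ← R1 − 286/57·R3.
R2 ← R2 − 229/95·R3.
R4 ← R4 − 634/285·R3.
R5 ← R5 − 317/285·R3.
R4 ← R4 / (571/444).
R1 ← R1 − 173/444·R4.
R2 ← R2 + 229/296·R4.
R3 ← R3 − 95/296·R4.
R5 ← R5 − 571/888·R4.
Row 5 reduces to 0 = -3/2, a contradiction. The system is inconsistent.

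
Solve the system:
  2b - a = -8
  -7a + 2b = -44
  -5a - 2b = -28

a = 6, b = -1

Row-reduce the augmented matrix:
R1 ← R1 / (-1).
R2 ← R2 + 7·R1.
R3 ← R3 + 5·R1.
R2 ← R2 / (-12).
R1 ← R1 + 2·R2.
R3 ← R3 + 12·R2.
R3 reduces to 0 = 0, so the extra equation is consistent.
Reading off the reduced rows gives a = 6, b = -1.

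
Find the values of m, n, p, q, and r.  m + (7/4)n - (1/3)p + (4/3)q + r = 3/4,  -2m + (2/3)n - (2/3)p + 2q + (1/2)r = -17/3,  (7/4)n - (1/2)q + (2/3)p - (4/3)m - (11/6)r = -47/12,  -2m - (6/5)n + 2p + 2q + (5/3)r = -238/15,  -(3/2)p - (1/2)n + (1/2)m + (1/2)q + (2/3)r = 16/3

m = 1, n = 1, p = -4, q = -4, r = 2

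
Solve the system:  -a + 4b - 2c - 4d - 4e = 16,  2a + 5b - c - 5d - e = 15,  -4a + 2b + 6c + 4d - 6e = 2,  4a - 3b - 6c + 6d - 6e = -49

infinitely many solutions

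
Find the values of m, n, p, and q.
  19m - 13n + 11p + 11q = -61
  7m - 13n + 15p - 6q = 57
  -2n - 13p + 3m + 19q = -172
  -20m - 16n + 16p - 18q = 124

m = 0, n = 3, p = 4, q = -6

Row-reduce the augmented matrix:
R1 ← R1 / (19).
R2 ← R2 − 7·R1.
R3 ← R3 − 3·R1.
R4 ← R4 + 20·R1.
R2 ← R2 / (-156/19).
R1 ← R1 + 13/19·R2.
R3 ← R3 − 1/19·R2.
R4 ← R4 + 564/19·R2.
R3 ← R3 / (-44/3).
R1 ← R1 + 1/3·R3.
R2 ← R2 + 4/3·R3.
R4 ← R4 + 12·R3.
R4 ← R4 / (9067/572).
R1 ← R1 − 2347/2288·R4.
R2 ← R2 + 97/286·R4.
R3 ← R3 + 2683/2288·R4.
Reading off the reduced rows gives m = 0, n = 3, p = 4, q = -6.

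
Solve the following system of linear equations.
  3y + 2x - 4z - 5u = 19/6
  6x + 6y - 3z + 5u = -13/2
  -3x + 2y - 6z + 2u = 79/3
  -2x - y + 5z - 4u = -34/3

Row-reduce the augmented matrix:
R1 ← R1 / (2).
R2 ← R2 − 6·R1.
R3 ← R3 + 3·R1.
R4 ← R4 + 2·R1.
R2 ← R2 / (-3).
R1 ← R1 − 3/2·R2.
R3 ← R3 − 13/2·R2.
R4 ← R4 − 2·R2.
R3 ← R3 / (15/2).
R1 ← R1 − 5/2·R3.
R2 ← R2 + 3·R3.
R4 ← R4 − 7·R3.
R4 ← R4 / (-1394/45).
R1 ← R1 + 46/9·R4.
R2 ← R2 − 127/15·R4.
R3 ← R3 − 227/45·R4.
Reading off the reduced rows gives x = -8/3, y = -1/3, z = -3, u = 1/2.

x = -8/3, y = -1/3, z = -3, u = 1/2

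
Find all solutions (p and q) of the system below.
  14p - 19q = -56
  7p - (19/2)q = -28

Row-reduce:
R1 ← R1 / (14).
R2 ← R2 − 7·R1.
Rank is 1 with 2 unknowns, leaving q free.

infinitely many solutions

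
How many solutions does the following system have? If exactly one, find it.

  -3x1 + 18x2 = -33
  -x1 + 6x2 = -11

infinitely many solutions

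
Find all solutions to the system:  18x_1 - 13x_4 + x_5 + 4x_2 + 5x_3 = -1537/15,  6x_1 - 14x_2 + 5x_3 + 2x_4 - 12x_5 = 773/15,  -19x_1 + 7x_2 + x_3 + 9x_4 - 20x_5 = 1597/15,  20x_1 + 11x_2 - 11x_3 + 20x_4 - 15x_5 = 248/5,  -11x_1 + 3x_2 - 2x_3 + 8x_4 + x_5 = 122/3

x_1 = -7/3, x_2 = -8/3, x_3 = -13/5, x_4 = 13/5, x_5 = -3

Row-reduce the augmented matrix:
R1 ← R1 / (18).
R2 ← R2 − 6·R1.
R3 ← R3 + 19·R1.
R4 ← R4 − 20·R1.
R5 ← R5 + 11·R1.
R2 ← R2 / (-46/3).
R1 ← R1 − 2/9·R2.
R3 ← R3 − 101/9·R2.
R4 ← R4 − 59/9·R2.
R5 ← R5 − 49/9·R2.
R3 ← R3 / (401/46).
R1 ← R1 − 15/46·R3.
R2 ← R2 + 5/23·R3.
R4 ← R4 + 348/23·R3.
R5 ← R5 − 103/46·R3.
R4 ← R4 / (29675/802).
R1 ← R1 + 503/802·R4.
R2 ← R2 + 333/802·R4.
R3 ← R3 + 4/401·R4.
R5 ← R5 − 933/401·R4.
R5 ← R5 / (261552/29675).
R1 ← R1 + 23348/89025·R5.
R2 ← R2 + 60353/89025·R5.
R3 ← R3 + 95776/29675·R5.
R4 ← R4 + 168257/89025·R5.
Reading off the reduced rows gives x_1 = -7/3, x_2 = -8/3, x_3 = -13/5, x_4 = 13/5, x_5 = -3.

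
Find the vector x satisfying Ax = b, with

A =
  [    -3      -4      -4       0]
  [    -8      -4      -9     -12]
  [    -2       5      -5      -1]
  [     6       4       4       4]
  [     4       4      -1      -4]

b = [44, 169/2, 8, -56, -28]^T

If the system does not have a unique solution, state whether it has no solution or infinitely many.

Row-reduce:
R1 ← R1 / (-3).
R2 ← R2 + 8·R1.
R3 ← R3 + 2·R1.
R4 ← R4 − 6·R1.
R5 ← R5 − 4·R1.
R2 ← R2 / (20/3).
R1 ← R1 − 4/3·R2.
R3 ← R3 − 23/3·R2.
R4 ← R4 + 4·R2.
R5 ← R5 + 4/3·R2.
R3 ← R3 / (-17/4).
R1 ← R1 − 1·R3.
R2 ← R2 − 1/4·R3.
R4 ← R4 + 3·R3.
R5 ← R5 + 6·R3.
R4 ← R4 / (-208/17).
R1 ← R1 − 92/17·R4.
R2 ← R2 + 89/85·R4.
R3 ← R3 + 256/85·R4.
R5 ← R5 + 416/17·R4.
Row 5 reduces to 0 = -1/2, a contradiction. The system is inconsistent.

no solution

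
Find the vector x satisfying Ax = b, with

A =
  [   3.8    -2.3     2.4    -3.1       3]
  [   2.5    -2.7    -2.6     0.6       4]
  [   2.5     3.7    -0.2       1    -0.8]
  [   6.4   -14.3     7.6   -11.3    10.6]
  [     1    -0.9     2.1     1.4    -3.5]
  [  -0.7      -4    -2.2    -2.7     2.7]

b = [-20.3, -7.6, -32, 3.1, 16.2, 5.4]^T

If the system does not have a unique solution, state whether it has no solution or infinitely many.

x_1 = -6, x_2 = -6, x_3 = 3, x_4 = 5, x_5 = -1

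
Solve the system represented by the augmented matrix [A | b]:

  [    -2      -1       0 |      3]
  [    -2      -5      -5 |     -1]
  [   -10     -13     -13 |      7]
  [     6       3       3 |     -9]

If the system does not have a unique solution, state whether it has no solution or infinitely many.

x_1 = -2, x_2 = 1, x_3 = 0

Row-reduce the augmented matrix:
R1 ← R1 / (-2).
R2 ← R2 + 2·R1.
R3 ← R3 + 10·R1.
R4 ← R4 − 6·R1.
R2 ← R2 / (-4).
R1 ← R1 − 1/2·R2.
R3 ← R3 + 8·R2.
R3 ← R3 / (-3).
R1 ← R1 + 5/8·R3.
R2 ← R2 − 5/4·R3.
R4 ← R4 − 3·R3.
R4 reduces to 0 = 0, so the extra equation is consistent.
Reading off the reduced rows gives x_1 = -2, x_2 = 1, x_3 = 0.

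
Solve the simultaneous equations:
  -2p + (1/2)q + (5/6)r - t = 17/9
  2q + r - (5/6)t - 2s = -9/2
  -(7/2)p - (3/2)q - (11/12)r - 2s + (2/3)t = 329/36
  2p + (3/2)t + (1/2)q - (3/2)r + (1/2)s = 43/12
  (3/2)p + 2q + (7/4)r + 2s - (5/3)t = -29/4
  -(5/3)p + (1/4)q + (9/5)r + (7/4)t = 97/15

p = -3, q = 5/3, r = -7/3, s = 3/2, t = 3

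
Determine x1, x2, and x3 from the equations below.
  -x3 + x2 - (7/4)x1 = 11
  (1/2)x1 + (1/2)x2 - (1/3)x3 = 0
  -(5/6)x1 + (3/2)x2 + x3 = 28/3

x1 = -4, x2 = 4, x3 = 0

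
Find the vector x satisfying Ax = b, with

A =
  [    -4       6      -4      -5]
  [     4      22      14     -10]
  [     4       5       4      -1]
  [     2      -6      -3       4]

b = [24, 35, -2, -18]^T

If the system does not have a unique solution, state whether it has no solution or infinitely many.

Row-reduce:
R1 ← R1 / (-4).
R2 ← R2 − 4·R1.
R3 ← R3 − 4·R1.
R4 ← R4 − 2·R1.
R2 ← R2 / (28).
R1 ← R1 + 3/2·R2.
R3 ← R3 − 11·R2.
R4 ← R4 + 3·R2.
R3 ← R3 / (-55/14).
R1 ← R1 − 43/28·R3.
R2 ← R2 − 5/14·R3.
R4 ← R4 + 55/14·R3.
Row 4 reduces to 0 = 3/2, a contradiction. The system is inconsistent.

no solution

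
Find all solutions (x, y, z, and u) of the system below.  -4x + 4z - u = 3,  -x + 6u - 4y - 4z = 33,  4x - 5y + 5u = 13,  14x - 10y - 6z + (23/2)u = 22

no solution

Row-reduce:
R1 ← R1 / (-4).
R2 ← R2 + 1·R1.
R3 ← R3 − 4·R1.
R4 ← R4 − 14·R1.
R2 ← R2 / (-4).
R3 ← R3 + 5·R2.
R4 ← R4 + 10·R2.
R3 ← R3 / (41/4).
R1 ← R1 + 1·R3.
R2 ← R2 − 5/4·R3.
R4 ← R4 − 41/2·R3.
Row 4 reduces to 0 = 1/2, a contradiction. The system is inconsistent.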